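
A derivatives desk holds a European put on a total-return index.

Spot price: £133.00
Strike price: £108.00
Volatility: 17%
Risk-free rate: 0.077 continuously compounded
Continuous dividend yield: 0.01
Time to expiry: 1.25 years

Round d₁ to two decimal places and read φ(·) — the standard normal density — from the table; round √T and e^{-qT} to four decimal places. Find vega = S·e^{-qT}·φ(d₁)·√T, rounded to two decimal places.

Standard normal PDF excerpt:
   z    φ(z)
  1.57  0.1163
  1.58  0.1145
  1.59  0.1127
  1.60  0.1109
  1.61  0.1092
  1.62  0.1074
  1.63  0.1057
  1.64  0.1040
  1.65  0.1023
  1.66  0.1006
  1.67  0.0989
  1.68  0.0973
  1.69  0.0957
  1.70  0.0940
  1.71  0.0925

15.52

σ√T = 0.17·√1.25 = 0.1901
d₁ = [ln(133/108) + (0.077 − 0.01 + ½·0.17²)·1.25] / (σ√T) = (0.2082 + 0.1018) / 0.1901 = 1.6312 ≈ 1.63
√T = √1.25 = 1.1180
φ(d₁) = φ(1.63) = 0.1057
exp(−qT) = exp(−0.01·1.25) = 0.9876
vega = S·exp(−qT)·φ(d₁)·√T = 133·0.9876·0.1057·1.1180 = 15.5221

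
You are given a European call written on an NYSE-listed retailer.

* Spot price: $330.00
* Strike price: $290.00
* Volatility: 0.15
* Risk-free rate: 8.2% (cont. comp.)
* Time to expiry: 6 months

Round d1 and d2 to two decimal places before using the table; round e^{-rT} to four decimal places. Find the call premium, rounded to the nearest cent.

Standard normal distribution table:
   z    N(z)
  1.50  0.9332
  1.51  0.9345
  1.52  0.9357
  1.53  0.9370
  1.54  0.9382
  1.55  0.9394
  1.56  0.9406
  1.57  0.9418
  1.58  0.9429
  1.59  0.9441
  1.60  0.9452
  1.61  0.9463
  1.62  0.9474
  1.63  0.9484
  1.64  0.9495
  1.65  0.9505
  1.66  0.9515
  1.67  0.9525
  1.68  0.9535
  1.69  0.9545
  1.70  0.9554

T = 0.5;  σ√T = 0.1061
d₁ = [ln(330/290) + (0.082 + ½·0.15²)·0.5] / (σ√T) = (0.1292 + 0.0466) / 0.1061 = 1.6578 which rounds to 1.66
d₂ = 1.6578 − 0.1061 = 1.5517 which rounds to 1.55
e^(−rT) = e^(−0.082·0.5) = 0.9598
N(d₁) = N(1.66) = 0.9515;  N(d₂) = N(1.55) = 0.9394
C = 330·0.9515 − 290·0.9598·0.9394 = 313.9950 − 261.4745 = 52.5205

$52.52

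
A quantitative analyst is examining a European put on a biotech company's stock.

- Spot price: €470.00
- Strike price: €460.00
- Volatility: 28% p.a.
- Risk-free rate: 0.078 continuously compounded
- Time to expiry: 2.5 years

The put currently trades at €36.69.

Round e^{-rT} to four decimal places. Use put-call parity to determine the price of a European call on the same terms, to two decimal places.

e^(−rT) = e^(−0.078·2.5) = 0.8228
Put-call parity: C − P = S − K·e^(−rT) = 470 − 460·0.8228 = 470 − 378.4880 = 91.5120
C = P + (C − P) = 36.69 + (91.5120) = 128.2020

€128.20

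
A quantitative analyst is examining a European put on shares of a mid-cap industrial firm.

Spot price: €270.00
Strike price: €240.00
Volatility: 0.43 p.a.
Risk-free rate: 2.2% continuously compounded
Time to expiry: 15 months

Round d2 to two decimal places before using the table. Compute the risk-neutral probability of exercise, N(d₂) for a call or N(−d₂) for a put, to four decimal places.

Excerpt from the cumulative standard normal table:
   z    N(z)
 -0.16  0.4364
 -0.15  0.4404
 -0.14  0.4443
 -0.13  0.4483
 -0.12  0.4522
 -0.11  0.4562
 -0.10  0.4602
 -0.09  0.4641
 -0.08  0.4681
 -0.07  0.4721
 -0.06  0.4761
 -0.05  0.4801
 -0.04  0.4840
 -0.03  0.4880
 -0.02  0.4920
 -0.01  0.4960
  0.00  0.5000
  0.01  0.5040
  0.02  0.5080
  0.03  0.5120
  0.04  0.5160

σ√T = 0.43 × 1.1180 = 0.4808
ln(S/K) + (r + σ²/2)T = ln(270/240) + (0.022 + 0.43²/2)·1.25 = 0.1178 + 0.1431 = 0.2608
d₁ = 0.2608 / 0.4808 = 0.5426 → 0.54
d₂ = d₁ − σ√T = 0.5426 − 0.4808 = 0.0618 → 0.06
Risk-neutral Pr[S_T < K] = N(−d₂) = N(-0.06) = 0.4761

0.4761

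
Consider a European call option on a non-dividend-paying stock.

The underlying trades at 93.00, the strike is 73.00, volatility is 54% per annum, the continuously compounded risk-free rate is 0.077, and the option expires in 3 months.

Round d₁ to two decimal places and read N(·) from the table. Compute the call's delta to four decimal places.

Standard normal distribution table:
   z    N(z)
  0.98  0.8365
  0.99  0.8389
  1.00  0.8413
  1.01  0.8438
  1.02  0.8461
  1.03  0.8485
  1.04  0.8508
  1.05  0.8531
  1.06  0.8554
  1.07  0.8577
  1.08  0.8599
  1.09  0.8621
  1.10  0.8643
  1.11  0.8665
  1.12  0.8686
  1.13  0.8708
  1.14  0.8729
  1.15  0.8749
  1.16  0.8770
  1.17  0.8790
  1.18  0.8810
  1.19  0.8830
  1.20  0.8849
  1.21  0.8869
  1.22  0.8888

0.8643

σ√T = 0.54 × 0.5000 = 0.2700
d₁ = [ln(93/73) + (0.077 + 0.54²/2)·0.25] / 0.2700 = [0.2421 + 0.0557] / 0.2700 = 1.1031 → 1.10
N(d₁) = N(1.10) = 0.8643
Δ_call = N(d₁) = 0.8643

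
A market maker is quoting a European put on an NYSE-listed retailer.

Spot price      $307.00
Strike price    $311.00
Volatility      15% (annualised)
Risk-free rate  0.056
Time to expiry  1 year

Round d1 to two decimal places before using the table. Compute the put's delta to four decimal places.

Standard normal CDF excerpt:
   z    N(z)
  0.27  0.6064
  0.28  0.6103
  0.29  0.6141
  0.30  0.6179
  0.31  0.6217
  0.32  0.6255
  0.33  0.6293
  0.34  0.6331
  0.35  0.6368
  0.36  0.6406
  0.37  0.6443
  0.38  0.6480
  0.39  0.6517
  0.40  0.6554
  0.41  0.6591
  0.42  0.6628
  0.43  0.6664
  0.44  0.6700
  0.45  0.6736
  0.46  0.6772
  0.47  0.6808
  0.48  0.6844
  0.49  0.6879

σ√T = 0.15·√1 = 0.1500
d₁ = [ln(307/311) + (0.056 + ½·0.15²)·1] / (σ√T) = (-0.0129 + 0.0673) / 0.1500 = 0.3620 → 0.36
N(d₁) = N(0.36) = 0.6406
Δ_put = N(d₁) − 1 = 0.6406 − 1 = -0.3594

-0.3594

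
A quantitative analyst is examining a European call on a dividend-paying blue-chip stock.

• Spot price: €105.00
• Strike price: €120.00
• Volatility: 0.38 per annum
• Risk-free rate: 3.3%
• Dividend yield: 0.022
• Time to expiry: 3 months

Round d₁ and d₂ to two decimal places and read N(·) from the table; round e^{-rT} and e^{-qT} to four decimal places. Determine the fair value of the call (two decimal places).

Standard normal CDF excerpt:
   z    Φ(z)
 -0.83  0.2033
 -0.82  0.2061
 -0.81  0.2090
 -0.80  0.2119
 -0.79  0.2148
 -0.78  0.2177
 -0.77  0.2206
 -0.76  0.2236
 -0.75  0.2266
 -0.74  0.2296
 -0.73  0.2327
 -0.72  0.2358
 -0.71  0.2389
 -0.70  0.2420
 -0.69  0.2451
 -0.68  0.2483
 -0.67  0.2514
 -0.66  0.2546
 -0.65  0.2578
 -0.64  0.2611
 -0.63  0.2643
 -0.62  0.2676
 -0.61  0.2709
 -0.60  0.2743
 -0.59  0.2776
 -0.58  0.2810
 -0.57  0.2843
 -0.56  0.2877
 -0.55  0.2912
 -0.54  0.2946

€3.08

σ√T = 0.38 × 0.5000 = 0.1900
ln(S/K) + (r − q + σ²/2)T = ln(105/120) + (0.033 − 0.022 + 0.38²/2)·0.25 = -0.1335 + 0.0208 = -0.1127
d₁ = -0.1127 / 0.1900 = -0.5933 → -0.59
d₂ = d₁ − σ√T = -0.5933 − 0.1900 = -0.7833 → -0.78
exp(−qT) = exp(−0.022·0.25) = 0.9945;  exp(−rT) = exp(−0.033·0.25) = 0.9918
C = 105·0.9945·N(-0.59) − 120·0.9918·N(-0.78) = 105·0.9945·0.2776 − 120·0.9918·0.2177 = 28.9877 − 25.9098 = 3.0779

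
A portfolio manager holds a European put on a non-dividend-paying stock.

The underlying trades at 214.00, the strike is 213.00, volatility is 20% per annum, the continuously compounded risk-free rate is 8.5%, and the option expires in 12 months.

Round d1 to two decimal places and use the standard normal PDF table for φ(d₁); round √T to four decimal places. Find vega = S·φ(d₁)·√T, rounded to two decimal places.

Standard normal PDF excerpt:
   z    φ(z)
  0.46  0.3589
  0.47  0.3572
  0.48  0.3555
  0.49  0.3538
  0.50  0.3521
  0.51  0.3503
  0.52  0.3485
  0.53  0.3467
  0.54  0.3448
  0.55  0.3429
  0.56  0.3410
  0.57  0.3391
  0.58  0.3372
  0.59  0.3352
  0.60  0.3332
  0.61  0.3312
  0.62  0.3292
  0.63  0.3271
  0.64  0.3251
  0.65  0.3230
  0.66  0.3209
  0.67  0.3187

73.38

σ√T = 0.2·√1 = 0.2000
d₁ = [ln(214/213) + (0.085 + ½·0.2²)·1] / (σ√T) = (0.0047 + 0.1050) / 0.2000 = 0.5484 → 0.55
√T = √1 = 1.0000
φ(d₁) = φ(0.55) = 0.3429
vega = S·φ(d₁)·√T = 214·0.3429·1.0000 = 73.3806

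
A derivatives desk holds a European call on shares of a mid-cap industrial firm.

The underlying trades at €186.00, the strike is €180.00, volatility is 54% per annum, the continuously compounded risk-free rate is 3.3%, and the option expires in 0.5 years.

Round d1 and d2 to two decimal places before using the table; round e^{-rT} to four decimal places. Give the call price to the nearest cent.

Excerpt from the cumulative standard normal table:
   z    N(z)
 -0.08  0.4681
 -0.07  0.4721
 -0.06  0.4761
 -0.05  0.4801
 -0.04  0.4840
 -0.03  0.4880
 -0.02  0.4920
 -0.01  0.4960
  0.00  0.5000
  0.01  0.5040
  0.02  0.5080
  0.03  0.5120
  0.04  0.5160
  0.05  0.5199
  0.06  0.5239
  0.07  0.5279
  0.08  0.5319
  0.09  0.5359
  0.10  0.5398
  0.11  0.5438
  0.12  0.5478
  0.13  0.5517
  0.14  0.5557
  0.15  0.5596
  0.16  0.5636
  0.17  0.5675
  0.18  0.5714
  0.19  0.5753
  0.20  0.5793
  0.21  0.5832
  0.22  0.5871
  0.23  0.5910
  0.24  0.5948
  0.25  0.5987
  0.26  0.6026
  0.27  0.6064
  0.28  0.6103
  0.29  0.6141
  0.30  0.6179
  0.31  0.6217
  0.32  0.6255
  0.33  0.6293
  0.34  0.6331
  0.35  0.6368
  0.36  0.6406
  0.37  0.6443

€32.05

σ√T = 0.54 × 0.7071 = 0.3818
d₁ = [ln(186/180) + (0.033 + 0.54²/2)·0.5] / 0.3818 = [0.0328 + 0.0894] / 0.3818 = 0.3200 ⇒ 0.32
d₂ = d₁ − σ√T = 0.3200 − 0.3818 = -0.0618 ⇒ -0.06
e^(−rT) = e^(−0.033·0.5) = 0.9836
C = 186·N(0.32) − 180·0.9836·N(-0.06) = 186·0.6255 − 180·0.9836·0.4761 = 116.3430 − 84.2926 = 32.0504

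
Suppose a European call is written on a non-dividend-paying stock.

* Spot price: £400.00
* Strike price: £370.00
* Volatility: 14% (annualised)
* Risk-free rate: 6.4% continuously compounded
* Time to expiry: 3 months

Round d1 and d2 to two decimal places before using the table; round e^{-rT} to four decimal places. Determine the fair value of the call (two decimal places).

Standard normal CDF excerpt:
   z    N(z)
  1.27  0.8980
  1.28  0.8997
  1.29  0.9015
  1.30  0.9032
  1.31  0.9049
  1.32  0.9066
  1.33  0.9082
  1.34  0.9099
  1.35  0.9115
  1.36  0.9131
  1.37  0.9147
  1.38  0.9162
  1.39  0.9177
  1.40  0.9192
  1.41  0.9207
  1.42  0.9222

£36.99

σ√T = 0.14·√0.25 = 0.0700
d₁ = [ln(400/370) + (0.064 + 0.14²/2)·0.25] / 0.0700 = [0.0780 + 0.0185] / 0.0700 = 1.3773 → 1.38
d₂ = d₁ − σ√T = 1.3773 − 0.0700 = 1.3073 → 1.31
exp(−rT) = exp(−0.064·0.25) = 0.9841
N(d₁) = N(1.38) = 0.9162;  N(d₂) = N(1.31) = 0.9049
C = 400·0.9162 − 370·0.9841·0.9049 = 366.4800 − 329.4895 = 36.9905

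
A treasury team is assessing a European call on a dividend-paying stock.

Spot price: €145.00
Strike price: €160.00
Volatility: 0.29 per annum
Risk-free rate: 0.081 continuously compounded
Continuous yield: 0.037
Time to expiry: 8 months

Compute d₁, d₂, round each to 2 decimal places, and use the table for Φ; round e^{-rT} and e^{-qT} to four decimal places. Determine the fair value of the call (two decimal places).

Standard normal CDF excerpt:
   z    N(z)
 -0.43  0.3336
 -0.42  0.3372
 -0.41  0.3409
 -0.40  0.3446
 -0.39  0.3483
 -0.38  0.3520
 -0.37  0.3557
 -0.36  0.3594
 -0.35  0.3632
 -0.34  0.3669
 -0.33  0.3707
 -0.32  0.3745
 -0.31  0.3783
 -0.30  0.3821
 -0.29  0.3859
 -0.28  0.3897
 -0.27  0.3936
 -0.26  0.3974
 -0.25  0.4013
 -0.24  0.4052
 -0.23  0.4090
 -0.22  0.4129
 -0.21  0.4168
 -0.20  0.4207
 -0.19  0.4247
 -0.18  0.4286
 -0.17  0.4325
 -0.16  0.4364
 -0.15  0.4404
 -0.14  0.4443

€9.51

T = 0.6667;  σ√T = 0.2368
d₁ = [ln(145/160) + (0.081 − 0.037 + 0.29²/2)·0.6667] / 0.2368 = [-0.0984 + 0.0574] / 0.2368 = -0.1735 → -0.17
d₂ = d₁ − σ√T = -0.1735 − 0.2368 = -0.4102 → -0.41
exp(−qT) = exp(−0.037·0.6667) = 0.9756;  exp(−rT) = exp(−0.081·0.6667) = 0.9474
N(d₁) = N(-0.17) = 0.4325;  N(d₂) = N(-0.41) = 0.3409
C = 145·0.9756·0.4325 − 160·0.9474·0.3409 = 61.1823 − 51.6750 = 9.5073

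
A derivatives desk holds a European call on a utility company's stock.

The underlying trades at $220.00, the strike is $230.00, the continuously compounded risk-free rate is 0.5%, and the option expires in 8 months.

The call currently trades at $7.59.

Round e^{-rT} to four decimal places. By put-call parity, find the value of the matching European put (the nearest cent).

exp(−rT) = exp(−0.005·0.6667) = 0.9967
Put-call parity: C − P = S − K·e^(−rT) = 220 − 230·0.9967 = 220 − 229.2410 = -9.2410
P = C − (C − P) = 7.59 − (-9.2410) = 16.8310

$16.83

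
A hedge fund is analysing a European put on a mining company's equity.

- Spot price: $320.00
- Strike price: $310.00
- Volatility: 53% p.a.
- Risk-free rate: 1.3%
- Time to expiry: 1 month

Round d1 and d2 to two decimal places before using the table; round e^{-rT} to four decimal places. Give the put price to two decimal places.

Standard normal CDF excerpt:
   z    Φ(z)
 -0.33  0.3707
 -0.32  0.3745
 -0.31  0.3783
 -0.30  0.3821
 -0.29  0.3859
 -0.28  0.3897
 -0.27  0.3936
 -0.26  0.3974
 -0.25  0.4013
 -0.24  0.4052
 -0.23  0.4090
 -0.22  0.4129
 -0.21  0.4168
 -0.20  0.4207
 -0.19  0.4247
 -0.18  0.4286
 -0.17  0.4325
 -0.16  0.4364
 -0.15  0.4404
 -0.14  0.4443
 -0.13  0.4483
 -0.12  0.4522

σ√T = 0.53·√0.08333 = 0.1530
d₁ = [ln(320/310) + (0.013 + 0.53²/2)·0.08333] / 0.1530 = [0.0317 + 0.0128] / 0.1530 = 0.2911 ≈ 0.29
d₂ = d₁ − σ√T = 0.2911 − 0.1530 = 0.1381 ≈ 0.14
e^(−rT) = e^(−0.013·0.08333) = 0.9989
P = 310·0.9989·N(-0.14) − 320·N(-0.29) = 310·0.9989·0.4443 − 320·0.3859 = 137.5815 − 123.4880 = 14.0935

$14.09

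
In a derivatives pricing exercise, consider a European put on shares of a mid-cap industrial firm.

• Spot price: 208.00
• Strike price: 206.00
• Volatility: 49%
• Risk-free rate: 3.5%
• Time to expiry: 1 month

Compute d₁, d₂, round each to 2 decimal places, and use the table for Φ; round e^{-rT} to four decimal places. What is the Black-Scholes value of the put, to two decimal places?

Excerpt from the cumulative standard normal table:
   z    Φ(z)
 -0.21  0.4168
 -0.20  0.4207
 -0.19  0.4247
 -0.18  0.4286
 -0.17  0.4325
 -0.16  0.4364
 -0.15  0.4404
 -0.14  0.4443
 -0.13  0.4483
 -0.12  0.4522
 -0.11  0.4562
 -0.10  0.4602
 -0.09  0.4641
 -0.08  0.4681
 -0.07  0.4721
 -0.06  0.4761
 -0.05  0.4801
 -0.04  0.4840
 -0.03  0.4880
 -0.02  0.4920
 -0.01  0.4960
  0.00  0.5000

σ√T = 0.49·√0.08333 = 0.1415
ln(S/K) + (r + σ²/2)T = ln(208/206) + (0.035 + 0.49²/2)·0.08333 = 0.0097 + 0.0129 = 0.0226
d₁ = 0.0226 / 0.1415 = 0.1597 ≈ 0.16
d₂ = d₁ − σ√T = 0.1597 − 0.1415 = 0.0182 ≈ 0.02
e^(−rT) = e^(−0.035·0.08333) = 0.9971
N(−d₂) = N(-0.02) = 0.4920;  N(−d₁) = N(-0.16) = 0.4364
P = 206·0.9971·0.4920 − 208·0.4364 = 101.0581 − 90.7712 = 10.2869

10.29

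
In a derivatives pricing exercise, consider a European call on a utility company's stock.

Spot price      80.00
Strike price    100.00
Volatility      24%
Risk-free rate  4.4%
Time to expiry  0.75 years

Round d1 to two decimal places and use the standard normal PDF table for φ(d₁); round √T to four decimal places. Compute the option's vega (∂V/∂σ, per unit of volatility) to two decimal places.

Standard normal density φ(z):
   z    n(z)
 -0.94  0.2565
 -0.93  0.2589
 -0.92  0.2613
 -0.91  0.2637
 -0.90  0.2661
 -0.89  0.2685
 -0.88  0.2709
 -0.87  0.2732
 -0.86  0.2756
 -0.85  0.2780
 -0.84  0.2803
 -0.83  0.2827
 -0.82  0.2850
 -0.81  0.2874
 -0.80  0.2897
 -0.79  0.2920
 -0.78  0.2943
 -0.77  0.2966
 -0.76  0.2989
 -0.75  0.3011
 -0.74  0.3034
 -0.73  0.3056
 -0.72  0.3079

19.91

T = 0.75;  σ√T = 0.2078
d₁ = [ln(80/100) + (0.044 + 0.24²/2)·0.75] / 0.2078 = [-0.2231 + 0.0546] / 0.2078 = -0.8109 ≈ -0.81
√T = √0.75 = 0.8660
φ(d₁) = φ(-0.81) = 0.2874
vega = S·φ(d₁)·√T = 80·0.2874·0.8660 = 19.9111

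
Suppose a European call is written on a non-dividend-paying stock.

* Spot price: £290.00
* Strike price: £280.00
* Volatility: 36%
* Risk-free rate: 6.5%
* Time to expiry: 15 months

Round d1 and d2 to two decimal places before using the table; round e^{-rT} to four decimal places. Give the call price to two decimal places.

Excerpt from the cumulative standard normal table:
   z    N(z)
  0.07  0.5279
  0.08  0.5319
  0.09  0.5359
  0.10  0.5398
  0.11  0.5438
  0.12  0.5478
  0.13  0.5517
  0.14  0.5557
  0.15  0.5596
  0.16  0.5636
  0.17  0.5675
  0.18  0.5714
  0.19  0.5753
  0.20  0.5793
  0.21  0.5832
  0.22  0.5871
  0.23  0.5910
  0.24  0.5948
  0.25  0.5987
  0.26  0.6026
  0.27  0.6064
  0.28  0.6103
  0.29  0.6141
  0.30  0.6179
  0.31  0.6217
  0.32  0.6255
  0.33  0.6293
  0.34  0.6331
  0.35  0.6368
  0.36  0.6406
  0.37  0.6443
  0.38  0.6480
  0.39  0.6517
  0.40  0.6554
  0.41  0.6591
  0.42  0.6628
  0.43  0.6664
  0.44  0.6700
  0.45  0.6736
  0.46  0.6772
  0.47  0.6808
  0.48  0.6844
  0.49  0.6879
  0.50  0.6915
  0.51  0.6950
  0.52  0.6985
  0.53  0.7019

T = 1.25;  σ√T = 0.4025
d₁ = [ln(290/280) + (0.065 + 0.36²/2)·1.25] / 0.4025 = [0.0351 + 0.1623] / 0.4025 = 0.4903 → 0.49
d₂ = d₁ − σ√T = 0.4903 − 0.4025 = 0.0878 → 0.09
e^(−rT) = e^(−0.065·1.25) = 0.9220
N(d₁) = N(0.49) = 0.6879;  N(d₂) = N(0.09) = 0.5359
C = 290·0.6879 − 280·0.9220·0.5359 = 199.4910 − 138.3479 = 61.1431

£61.14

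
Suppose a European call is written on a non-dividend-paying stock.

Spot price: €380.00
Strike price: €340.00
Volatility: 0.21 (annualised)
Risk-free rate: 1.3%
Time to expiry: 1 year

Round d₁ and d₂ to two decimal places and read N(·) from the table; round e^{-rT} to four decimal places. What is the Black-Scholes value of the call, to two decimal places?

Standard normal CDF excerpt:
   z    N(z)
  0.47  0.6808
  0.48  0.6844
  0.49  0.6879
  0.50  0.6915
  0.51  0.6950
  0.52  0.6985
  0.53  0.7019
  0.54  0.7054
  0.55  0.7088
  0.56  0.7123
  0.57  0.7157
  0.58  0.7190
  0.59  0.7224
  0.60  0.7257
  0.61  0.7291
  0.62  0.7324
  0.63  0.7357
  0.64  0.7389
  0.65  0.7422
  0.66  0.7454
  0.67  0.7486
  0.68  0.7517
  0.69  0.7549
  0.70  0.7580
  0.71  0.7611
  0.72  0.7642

T = 1;  σ√T = 0.2100
d₁ = [ln(380/340) + (0.013 + 0.21²/2)·1] / 0.2100 = [0.1112 + 0.0350] / 0.2100 = 0.6966 → 0.70
d₂ = d₁ − σ√T = 0.6966 − 0.2100 = 0.4866 → 0.49
exp(−rT) = exp(−0.013·1) = 0.9871
N(d₁) = N(0.70) = 0.7580;  N(d₂) = N(0.49) = 0.6879
C = 380·0.7580 − 340·0.9871·0.6879 = 288.0400 − 230.8689 = 57.1711

€57.17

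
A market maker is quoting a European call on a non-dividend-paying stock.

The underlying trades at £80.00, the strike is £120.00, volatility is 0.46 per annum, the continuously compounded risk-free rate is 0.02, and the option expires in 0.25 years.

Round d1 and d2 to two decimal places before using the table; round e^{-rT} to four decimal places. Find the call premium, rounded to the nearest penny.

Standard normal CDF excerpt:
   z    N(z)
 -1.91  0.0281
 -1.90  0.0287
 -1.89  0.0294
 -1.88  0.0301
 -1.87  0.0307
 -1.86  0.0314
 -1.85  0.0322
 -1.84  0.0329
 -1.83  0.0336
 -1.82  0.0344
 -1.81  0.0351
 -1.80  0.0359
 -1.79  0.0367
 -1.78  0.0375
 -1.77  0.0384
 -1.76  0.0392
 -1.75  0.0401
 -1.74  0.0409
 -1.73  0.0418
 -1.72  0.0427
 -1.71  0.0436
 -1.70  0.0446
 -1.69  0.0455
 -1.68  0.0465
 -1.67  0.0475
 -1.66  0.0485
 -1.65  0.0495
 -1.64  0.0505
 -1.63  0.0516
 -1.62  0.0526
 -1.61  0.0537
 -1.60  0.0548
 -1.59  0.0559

T = 0.25;  σ√T = 0.2300
d₁ = [ln(80/120) + (0.02 + ½·0.46²)·0.25] / (σ√T) = (-0.4055 + 0.0314) / 0.2300 = -1.6262 ≈ -1.63
d₂ = -1.6262 − 0.2300 = -1.8562 ≈ -1.86
exp(−rT) = exp(−0.02·0.25) = 0.9950
N(d₁) = N(-1.63) = 0.0516;  N(d₂) = N(-1.86) = 0.0314
C = 80·0.0516 − 120·0.9950·0.0314 = 4.1280 − 3.7492 = 0.3788

£0.38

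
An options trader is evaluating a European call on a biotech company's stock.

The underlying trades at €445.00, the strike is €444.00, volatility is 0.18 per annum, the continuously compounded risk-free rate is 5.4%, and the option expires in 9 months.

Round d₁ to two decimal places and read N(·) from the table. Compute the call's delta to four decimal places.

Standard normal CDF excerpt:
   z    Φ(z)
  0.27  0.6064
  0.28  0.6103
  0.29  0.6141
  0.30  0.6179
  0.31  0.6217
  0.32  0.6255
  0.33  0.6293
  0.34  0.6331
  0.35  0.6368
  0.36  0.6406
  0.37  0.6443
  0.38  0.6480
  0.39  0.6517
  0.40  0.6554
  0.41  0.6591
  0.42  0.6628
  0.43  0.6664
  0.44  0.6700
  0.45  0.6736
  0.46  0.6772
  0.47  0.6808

0.6368

T = 0.75;  σ√T = 0.1559
d₁ = [ln(445/444) + (0.054 + 0.18²/2)·0.75] / 0.1559 = [0.0022 + 0.0527] / 0.1559 = 0.3522 ⇒ 0.35
N(d₁) = N(0.35) = 0.6368
Δ_call = N(d₁) = 0.6368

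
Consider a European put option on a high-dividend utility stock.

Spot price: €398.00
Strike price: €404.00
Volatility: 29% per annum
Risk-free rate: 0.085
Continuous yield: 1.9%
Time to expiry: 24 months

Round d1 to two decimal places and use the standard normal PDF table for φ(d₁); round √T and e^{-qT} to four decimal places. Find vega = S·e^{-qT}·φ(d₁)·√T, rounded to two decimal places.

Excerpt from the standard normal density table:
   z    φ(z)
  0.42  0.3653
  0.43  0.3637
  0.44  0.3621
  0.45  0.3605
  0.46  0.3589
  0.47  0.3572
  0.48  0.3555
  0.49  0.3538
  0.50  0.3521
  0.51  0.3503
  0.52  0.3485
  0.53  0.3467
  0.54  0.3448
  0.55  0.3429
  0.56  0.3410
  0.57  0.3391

191.71

T = 2;  σ√T = 0.4101
d₁ = [ln(398/404) + (0.085 − 0.019 + ½·0.29²)·2] / (σ√T) = (-0.0150 + 0.2161) / 0.4101 = 0.4904 ≈ 0.49
√T = √2 = 1.4142
φ(d₁) = φ(0.49) = 0.3538
exp(−qT) = exp(−0.019·2) = 0.9627
vega = S·exp(−qT)·φ(d₁)·√T = 398·0.9627·0.3538·1.4142 = 191.7091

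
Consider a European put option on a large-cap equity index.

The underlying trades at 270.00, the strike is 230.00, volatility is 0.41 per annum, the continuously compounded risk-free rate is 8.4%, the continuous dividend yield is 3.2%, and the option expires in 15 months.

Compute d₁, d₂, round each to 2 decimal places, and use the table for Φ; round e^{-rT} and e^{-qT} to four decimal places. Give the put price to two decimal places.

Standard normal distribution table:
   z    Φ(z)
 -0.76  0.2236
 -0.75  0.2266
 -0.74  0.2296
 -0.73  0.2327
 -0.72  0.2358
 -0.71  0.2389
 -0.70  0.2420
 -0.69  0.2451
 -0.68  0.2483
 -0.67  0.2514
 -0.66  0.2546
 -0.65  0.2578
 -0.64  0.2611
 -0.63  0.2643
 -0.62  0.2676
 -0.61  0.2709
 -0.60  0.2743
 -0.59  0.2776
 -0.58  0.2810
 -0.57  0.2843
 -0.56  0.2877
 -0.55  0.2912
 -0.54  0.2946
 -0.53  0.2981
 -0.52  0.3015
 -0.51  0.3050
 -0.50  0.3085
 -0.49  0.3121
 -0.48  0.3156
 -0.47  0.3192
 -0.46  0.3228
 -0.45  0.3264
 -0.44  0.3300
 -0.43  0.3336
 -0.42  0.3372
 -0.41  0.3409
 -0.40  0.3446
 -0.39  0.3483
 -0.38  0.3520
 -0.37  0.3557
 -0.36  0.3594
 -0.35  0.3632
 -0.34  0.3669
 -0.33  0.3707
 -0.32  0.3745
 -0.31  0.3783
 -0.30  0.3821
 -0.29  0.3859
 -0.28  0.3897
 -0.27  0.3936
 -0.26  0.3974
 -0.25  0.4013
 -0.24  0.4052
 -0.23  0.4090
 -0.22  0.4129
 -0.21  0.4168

σ√T = 0.41 × 1.1180 = 0.4584
d₁ = [ln(270/230) + (0.084 − 0.032 + 0.41²/2)·1.25] / 0.4584 = [0.1603 + 0.1701] / 0.4584 = 0.7208 ⇒ 0.72
d₂ = d₁ − σ√T = 0.7208 − 0.4584 = 0.2624 ⇒ 0.26
e^(−qT) = e^(−0.032·1.25) = 0.9608;  e^(−rT) = e^(−0.084·1.25) = 0.9003
P = 230·0.9003·N(-0.26) − 270·0.9608·N(-0.72) = 230·0.9003·0.3974 − 270·0.9608·0.2358 = 82.2892 − 61.1703 = 21.1189

21.12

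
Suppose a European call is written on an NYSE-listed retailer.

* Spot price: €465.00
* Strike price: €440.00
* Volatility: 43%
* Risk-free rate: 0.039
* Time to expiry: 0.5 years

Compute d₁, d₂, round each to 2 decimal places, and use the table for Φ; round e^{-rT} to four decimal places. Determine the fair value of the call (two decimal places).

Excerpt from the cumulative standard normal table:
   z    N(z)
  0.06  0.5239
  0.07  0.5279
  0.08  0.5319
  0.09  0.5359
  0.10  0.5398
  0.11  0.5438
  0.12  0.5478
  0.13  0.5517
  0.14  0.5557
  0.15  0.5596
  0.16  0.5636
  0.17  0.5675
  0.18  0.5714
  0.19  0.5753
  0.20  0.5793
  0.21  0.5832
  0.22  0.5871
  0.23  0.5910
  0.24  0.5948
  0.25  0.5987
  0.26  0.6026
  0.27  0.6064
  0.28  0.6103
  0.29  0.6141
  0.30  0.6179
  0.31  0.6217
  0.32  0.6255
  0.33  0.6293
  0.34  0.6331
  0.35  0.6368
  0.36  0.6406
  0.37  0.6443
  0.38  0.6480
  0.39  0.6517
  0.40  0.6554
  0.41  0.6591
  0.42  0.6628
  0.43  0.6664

σ√T = 0.43·√0.5 = 0.3041
d₁ = [ln(465/440) + (0.039 + 0.43²/2)·0.5] / 0.3041 = [0.0553 + 0.0657] / 0.3041 = 0.3979 ⇒ 0.40
d₂ = d₁ − σ√T = 0.3979 − 0.3041 = 0.0939 ⇒ 0.09
exp(−rT) = exp(−0.039·0.5) = 0.9807
N(d₁) = N(0.40) = 0.6554;  N(d₂) = N(0.09) = 0.5359
C = 465·0.6554 − 440·0.9807·0.5359 = 304.7610 − 231.2451 = 73.5159

€73.52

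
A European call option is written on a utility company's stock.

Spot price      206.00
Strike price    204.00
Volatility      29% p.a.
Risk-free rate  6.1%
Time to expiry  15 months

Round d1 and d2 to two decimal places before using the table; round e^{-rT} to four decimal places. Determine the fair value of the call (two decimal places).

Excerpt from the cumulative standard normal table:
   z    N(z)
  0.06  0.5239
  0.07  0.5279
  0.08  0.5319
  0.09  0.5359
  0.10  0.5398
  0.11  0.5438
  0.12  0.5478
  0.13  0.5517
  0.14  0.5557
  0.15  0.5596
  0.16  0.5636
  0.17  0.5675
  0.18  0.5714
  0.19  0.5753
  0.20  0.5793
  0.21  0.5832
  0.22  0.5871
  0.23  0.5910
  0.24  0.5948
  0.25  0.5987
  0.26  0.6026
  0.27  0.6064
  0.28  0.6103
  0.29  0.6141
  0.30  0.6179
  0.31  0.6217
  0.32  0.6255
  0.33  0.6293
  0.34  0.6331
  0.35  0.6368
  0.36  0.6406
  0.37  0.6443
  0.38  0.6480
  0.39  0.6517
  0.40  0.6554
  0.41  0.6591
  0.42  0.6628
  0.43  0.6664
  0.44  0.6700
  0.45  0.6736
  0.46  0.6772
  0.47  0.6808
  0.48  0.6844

σ√T = 0.29·√1.25 = 0.3242
d₁ = [ln(206/204) + (0.061 + ½·0.29²)·1.25] / (σ√T) = (0.0098 + 0.1288) / 0.3242 = 0.4274 → 0.43
d₂ = 0.4274 − 0.3242 = 0.1031 → 0.10
e^(−rT) = e^(−0.061·1.25) = 0.9266
C = 206·N(0.43) − 204·0.9266·N(0.10) = 206·0.6664 − 204·0.9266·0.5398 = 137.2784 − 102.0365 = 35.2419

35.24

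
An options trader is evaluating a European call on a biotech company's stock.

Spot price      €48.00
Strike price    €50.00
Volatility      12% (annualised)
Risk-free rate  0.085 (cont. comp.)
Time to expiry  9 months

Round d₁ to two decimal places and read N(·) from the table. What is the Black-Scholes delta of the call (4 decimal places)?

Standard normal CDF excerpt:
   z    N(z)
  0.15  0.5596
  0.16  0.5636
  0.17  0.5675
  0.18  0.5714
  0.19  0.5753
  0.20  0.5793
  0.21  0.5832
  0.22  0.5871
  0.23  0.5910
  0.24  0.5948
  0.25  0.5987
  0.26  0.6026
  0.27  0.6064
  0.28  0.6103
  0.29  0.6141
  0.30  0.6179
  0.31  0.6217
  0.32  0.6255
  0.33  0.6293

0.6064

σ√T = 0.12 × 0.8660 = 0.1039
ln(S/K) + (r + σ²/2)T = ln(48/50) + (0.085 + 0.12²/2)·0.75 = -0.0408 + 0.0692 = 0.0283
d₁ = 0.0283 / 0.1039 = 0.2726 ≈ 0.27
N(d₁) = N(0.27) = 0.6064
Δ_call = N(d₁) = 0.6064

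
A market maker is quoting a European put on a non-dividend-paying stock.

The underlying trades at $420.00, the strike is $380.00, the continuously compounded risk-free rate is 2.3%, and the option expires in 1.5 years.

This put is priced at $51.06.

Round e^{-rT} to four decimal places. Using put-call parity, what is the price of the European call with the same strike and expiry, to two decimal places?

$103.94

exp(−rT) = exp(−0.023·1.5) = 0.9661
Put-call parity: C − P = S − K·e^(−rT) = 420 − 380·0.9661 = 420 − 367.1180 = 52.8820
C = P + (C − P) = 51.06 + (52.8820) = 103.9420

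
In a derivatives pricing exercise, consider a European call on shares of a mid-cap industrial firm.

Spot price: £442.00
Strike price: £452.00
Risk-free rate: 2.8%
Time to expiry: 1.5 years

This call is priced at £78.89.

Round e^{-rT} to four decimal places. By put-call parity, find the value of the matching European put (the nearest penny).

£70.31

exp(−rT) = exp(−0.028·1.5) = 0.9589
Put-call parity: C − P = S − K·e^(−rT) = 442 − 452·0.9589 = 442 − 433.4228 = 8.5772
P = C − (C − P) = 78.89 − (8.5772) = 70.3128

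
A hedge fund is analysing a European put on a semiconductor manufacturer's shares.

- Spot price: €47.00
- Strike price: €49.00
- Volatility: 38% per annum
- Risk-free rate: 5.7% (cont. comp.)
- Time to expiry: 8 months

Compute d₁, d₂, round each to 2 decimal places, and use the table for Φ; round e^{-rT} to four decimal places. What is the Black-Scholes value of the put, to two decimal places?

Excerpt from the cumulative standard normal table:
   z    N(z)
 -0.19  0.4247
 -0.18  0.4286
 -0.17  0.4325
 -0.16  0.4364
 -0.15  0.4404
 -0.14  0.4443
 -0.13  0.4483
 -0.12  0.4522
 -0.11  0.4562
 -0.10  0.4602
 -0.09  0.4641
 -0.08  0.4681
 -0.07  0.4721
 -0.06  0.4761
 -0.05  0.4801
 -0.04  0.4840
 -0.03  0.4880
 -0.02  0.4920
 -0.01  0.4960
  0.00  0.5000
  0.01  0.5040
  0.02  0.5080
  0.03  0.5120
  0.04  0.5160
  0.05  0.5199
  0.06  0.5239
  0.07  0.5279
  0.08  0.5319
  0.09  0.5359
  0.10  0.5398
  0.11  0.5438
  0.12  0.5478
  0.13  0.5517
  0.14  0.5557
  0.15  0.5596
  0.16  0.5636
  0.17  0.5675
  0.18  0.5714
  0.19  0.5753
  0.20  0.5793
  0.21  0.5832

σ√T = 0.38 × 0.8165 = 0.3103
ln(S/K) + (r + σ²/2)T = ln(47/49) + (0.057 + 0.38²/2)·0.6667 = -0.0417 + 0.0861 = 0.0445
d₁ = 0.0445 / 0.3103 = 0.1433 → 0.14
d₂ = d₁ − σ√T = 0.1433 − 0.3103 = -0.1670 → -0.17
e^(−rT) = e^(−0.057·0.6667) = 0.9627
P = 49·0.9627·N(0.17) − 47·N(-0.14) = 49·0.9627·0.5675 − 47·0.4443 = 26.7703 − 20.8821 = 5.8882

€5.89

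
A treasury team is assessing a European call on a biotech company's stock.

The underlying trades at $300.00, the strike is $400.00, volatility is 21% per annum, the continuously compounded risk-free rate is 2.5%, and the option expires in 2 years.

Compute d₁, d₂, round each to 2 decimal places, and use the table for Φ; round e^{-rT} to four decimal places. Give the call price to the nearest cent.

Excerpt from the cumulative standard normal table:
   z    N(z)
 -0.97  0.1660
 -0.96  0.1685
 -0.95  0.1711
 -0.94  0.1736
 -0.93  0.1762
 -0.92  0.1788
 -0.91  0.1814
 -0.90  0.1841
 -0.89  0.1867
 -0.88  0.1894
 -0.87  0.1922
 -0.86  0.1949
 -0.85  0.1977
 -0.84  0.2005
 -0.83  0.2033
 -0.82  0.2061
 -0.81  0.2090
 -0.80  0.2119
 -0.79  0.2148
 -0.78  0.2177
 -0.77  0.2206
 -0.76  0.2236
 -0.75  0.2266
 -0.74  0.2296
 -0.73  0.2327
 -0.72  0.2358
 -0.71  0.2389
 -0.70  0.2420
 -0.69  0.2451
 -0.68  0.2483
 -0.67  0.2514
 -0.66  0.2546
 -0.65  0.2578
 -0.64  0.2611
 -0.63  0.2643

$12.24

T = 2;  σ√T = 0.2970
d₁ = [ln(300/400) + (0.025 + 0.21²/2)·2] / 0.2970 = [-0.2877 + 0.0941] / 0.2970 = -0.6518 which rounds to -0.65
d₂ = d₁ − σ√T = -0.6518 − 0.2970 = -0.9488 which rounds to -0.95
exp(−rT) = exp(−0.025·2) = 0.9512
N(d₁) = N(-0.65) = 0.2578;  N(d₂) = N(-0.95) = 0.1711
C = 300·0.2578 − 400·0.9512·0.1711 = 77.3400 − 65.1001 = 12.2399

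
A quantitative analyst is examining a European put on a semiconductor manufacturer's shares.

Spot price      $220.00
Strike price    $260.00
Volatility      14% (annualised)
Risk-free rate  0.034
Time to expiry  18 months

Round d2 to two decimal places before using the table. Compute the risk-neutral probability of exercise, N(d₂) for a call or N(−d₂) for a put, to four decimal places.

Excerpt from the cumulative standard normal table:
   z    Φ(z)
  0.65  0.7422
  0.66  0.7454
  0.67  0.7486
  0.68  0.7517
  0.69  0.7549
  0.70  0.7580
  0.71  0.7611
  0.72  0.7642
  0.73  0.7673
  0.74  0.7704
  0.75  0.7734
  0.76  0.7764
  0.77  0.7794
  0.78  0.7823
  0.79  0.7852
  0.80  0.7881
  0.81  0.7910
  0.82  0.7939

0.7764

T = 1.5;  σ√T = 0.1715
d₁ = [ln(220/260) + (0.034 + ½·0.14²)·1.5] / (σ√T) = (-0.1671 + 0.0657) / 0.1715 = -0.5911 which rounds to -0.59
d₂ = -0.5911 − 0.1715 = -0.7626 which rounds to -0.76
Risk-neutral Pr[S_T < K] = N(−d₂) = N(0.76) = 0.7764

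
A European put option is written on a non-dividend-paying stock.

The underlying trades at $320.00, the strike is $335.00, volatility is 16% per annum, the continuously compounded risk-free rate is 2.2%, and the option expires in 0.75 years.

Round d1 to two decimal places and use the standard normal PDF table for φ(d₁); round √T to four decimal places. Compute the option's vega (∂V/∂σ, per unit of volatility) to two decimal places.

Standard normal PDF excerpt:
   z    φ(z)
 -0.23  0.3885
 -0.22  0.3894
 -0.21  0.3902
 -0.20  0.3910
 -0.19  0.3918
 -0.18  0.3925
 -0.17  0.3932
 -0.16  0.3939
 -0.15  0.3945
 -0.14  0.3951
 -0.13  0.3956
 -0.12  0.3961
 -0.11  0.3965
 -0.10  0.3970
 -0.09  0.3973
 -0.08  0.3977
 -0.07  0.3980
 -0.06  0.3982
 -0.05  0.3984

109.49

σ√T = 0.16 × 0.8660 = 0.1386
ln(S/K) + (r + σ²/2)T = ln(320/335) + (0.022 + 0.16²/2)·0.75 = -0.0458 + 0.0261 = -0.0197
d₁ = -0.0197 / 0.1386 = -0.1422 which rounds to -0.14
√T = √0.75 = 0.8660
φ(d₁) = φ(-0.14) = 0.3951
vega = S·φ(d₁)·√T = 320·0.3951·0.8660 = 109.4901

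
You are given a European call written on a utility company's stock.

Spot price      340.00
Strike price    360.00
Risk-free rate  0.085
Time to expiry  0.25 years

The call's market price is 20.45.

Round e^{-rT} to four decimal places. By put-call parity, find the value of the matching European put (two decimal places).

e^(−rT) = e^(−0.085·0.25) = 0.9790
Put-call parity: C − P = S − K·e^(−rT) = 340 − 360·0.9790 = 340 − 352.4400 = -12.4400
P = C − (C − P) = 20.45 − (-12.4400) = 32.8900

32.89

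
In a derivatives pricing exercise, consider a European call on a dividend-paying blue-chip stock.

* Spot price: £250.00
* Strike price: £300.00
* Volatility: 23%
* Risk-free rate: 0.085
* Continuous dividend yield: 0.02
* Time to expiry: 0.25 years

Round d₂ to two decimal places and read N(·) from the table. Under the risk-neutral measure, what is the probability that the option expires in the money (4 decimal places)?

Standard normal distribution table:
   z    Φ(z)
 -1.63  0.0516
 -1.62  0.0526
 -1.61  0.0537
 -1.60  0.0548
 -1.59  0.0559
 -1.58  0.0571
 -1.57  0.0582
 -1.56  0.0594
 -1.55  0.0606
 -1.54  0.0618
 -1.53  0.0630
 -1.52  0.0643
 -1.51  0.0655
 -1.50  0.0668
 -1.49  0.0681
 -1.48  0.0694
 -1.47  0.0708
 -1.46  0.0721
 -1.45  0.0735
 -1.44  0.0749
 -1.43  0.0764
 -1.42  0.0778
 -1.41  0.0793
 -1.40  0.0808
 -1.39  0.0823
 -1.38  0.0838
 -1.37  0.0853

σ√T = 0.23·√0.25 = 0.1150
d₁ = [ln(250/300) + (0.085 − 0.02 + 0.23²/2)·0.25] / 0.1150 = [-0.1823 + 0.0229] / 0.1150 = -1.3866 ⇒ -1.39
d₂ = d₁ − σ√T = -1.3866 − 0.1150 = -1.5016 ⇒ -1.50
Pr(exercise) under Q = N(d₂) = 0.0668

0.0668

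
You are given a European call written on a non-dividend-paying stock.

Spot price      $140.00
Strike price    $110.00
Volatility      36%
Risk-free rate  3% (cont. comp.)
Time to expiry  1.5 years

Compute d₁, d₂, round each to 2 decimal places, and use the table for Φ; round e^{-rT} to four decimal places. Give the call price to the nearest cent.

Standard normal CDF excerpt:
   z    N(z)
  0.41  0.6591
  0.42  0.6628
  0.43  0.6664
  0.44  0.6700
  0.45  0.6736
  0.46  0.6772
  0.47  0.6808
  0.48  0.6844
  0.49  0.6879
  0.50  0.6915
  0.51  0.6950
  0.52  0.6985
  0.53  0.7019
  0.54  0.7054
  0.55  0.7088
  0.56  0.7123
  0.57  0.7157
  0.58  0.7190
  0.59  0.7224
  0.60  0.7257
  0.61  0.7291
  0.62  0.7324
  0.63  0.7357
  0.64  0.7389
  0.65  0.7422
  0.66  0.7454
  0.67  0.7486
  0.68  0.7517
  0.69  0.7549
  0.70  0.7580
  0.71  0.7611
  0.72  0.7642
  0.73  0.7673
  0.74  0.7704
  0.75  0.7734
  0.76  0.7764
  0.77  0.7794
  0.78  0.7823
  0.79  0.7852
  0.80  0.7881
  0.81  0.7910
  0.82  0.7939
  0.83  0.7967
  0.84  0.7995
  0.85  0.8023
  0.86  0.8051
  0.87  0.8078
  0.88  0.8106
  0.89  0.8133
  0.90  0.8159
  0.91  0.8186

$43.01

T = 1.5;  σ√T = 0.4409
ln(S/K) + (r + σ²/2)T = ln(140/110) + (0.03 + 0.36²/2)·1.5 = 0.2412 + 0.1422 = 0.3834
d₁ = 0.3834 / 0.4409 = 0.8695 ≈ 0.87
d₂ = d₁ − σ√T = 0.8695 − 0.4409 = 0.4286 ≈ 0.43
e^(−rT) = e^(−0.03·1.5) = 0.9560
C = 140·N(0.87) − 110·0.9560·N(0.43) = 140·0.8078 − 110·0.9560·0.6664 = 113.0920 − 70.0786 = 43.0134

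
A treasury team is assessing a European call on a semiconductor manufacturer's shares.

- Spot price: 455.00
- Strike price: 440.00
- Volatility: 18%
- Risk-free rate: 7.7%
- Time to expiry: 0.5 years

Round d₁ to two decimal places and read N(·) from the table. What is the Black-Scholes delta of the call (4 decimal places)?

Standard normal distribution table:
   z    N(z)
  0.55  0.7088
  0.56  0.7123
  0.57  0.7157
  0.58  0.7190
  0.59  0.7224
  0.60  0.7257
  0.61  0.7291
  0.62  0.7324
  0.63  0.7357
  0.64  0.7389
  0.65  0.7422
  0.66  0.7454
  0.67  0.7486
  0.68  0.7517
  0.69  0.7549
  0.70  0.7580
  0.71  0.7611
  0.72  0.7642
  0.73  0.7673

σ√T = 0.18 × 0.7071 = 0.1273
d₁ = [ln(455/440) + (0.077 + ½·0.18²)·0.5] / (σ√T) = (0.0335 + 0.0466) / 0.1273 = 0.6295 ≈ 0.63
N(d₁) = N(0.63) = 0.7357
Δ_call = N(d₁) = 0.7357

0.7357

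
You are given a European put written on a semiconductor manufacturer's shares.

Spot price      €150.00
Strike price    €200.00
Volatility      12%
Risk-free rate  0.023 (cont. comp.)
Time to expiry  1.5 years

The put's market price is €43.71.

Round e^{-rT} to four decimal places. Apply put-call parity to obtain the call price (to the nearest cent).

€0.49

exp(−rT) = exp(−0.023·1.5) = 0.9661
Put-call parity: C − P = S − K·e^(−rT) = 150 − 200·0.9661 = 150 − 193.2200 = -43.2200
C = P + (C − P) = 43.71 + (-43.2200) = 0.4900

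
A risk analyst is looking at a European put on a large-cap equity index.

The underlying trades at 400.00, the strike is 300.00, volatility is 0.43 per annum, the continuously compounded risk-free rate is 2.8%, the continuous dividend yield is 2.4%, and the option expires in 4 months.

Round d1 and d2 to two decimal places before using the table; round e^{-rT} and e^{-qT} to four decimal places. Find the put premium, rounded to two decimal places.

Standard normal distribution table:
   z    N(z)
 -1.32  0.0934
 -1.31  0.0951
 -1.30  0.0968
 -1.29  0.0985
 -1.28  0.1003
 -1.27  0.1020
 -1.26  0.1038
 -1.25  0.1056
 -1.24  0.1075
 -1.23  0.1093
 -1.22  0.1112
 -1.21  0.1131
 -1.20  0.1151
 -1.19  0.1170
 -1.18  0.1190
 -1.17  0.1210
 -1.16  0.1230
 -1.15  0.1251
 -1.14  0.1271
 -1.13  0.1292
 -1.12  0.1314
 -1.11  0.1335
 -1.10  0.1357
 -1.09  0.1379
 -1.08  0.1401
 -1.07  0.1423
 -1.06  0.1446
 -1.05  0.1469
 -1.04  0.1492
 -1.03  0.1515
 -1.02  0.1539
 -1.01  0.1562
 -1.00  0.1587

σ√T = 0.43·√0.3333 = 0.2483
d₁ = [ln(400/300) + (0.028 − 0.024 + 0.43²/2)·0.3333] / 0.2483 = [0.2877 + 0.0321] / 0.2483 = 1.2883 which rounds to 1.29
d₂ = d₁ − σ√T = 1.2883 − 0.2483 = 1.0400 which rounds to 1.04
e^(−qT) = e^(−0.024·0.3333) = 0.9920;  e^(−rT) = e^(−0.028·0.3333) = 0.9907
N(−d₂) = N(-1.04) = 0.1492;  N(−d₁) = N(-1.29) = 0.0985
P = 300·0.9907·0.1492 − 400·0.9920·0.0985 = 44.3437 − 39.0848 = 5.2589

5.26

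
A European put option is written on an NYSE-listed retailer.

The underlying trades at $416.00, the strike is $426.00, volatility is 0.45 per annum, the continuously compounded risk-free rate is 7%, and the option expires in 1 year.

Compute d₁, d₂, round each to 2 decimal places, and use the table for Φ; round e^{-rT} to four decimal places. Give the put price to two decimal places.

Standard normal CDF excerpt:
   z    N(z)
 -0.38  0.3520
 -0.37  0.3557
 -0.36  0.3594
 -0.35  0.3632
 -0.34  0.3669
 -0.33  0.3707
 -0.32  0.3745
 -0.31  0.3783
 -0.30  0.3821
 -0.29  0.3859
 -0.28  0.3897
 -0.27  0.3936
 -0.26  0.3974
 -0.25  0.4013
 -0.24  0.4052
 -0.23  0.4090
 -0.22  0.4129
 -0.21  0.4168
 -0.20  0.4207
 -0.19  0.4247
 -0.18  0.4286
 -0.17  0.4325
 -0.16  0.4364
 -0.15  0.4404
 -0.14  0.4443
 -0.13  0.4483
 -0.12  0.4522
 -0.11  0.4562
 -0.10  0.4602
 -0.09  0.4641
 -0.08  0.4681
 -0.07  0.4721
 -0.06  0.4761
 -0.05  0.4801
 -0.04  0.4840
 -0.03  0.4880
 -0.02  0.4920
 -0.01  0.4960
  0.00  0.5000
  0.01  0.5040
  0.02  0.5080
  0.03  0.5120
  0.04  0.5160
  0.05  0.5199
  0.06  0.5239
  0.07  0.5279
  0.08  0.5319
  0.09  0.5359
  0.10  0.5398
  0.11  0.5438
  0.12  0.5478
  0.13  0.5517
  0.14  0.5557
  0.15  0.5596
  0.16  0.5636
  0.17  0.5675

σ√T = 0.45 × 1.0000 = 0.4500
ln(S/K) + (r + σ²/2)T = ln(416/426) + (0.07 + 0.45²/2)·1 = -0.0238 + 0.1713 = 0.1475
d₁ = 0.1475 / 0.4500 = 0.3278 → 0.33
d₂ = d₁ − σ√T = 0.3278 − 0.4500 = -0.1222 → -0.12
exp(−rT) = exp(−0.07·1) = 0.9324
N(−d₂) = N(0.12) = 0.5478;  N(−d₁) = N(-0.33) = 0.3707
P = 426·0.9324·0.5478 − 416·0.3707 = 217.5875 − 154.2112 = 63.3763

$63.38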